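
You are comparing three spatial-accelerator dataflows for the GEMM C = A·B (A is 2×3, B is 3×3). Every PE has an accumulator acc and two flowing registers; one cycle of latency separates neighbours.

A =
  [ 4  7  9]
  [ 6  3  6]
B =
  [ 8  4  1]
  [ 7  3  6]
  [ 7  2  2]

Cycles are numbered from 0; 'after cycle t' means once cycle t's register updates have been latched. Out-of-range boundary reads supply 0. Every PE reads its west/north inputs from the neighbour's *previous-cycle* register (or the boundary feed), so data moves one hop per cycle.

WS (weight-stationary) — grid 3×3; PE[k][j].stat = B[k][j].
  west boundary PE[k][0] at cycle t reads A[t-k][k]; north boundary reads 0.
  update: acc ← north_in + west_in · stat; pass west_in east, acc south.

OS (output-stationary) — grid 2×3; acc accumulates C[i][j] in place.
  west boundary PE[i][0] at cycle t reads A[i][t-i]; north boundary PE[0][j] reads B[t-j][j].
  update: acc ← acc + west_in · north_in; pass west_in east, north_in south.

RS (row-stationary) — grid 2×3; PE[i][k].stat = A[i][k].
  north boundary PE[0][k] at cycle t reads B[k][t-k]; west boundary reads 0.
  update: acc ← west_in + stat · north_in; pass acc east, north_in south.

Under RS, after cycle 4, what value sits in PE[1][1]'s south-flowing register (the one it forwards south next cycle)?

RS on a 2×3 grid — tracing PE[1][1] and its feeders:
  cycle 0: PE[0][1] → acc 0, east 0, south 0
  cycle 0: PE[1][0] → acc 0, east 0, south 0
  cycle 0: PE[1][1] → acc 0, east 0, south 0
  cycle 1: PE[0][1] → acc 81, east 81, south 7
  cycle 1: PE[1][0] → acc 48, east 48, south 8
  cycle 1: PE[1][1] → acc 0, east 0, south 0
  cycle 2: PE[0][1] → acc 37, east 37, south 3
  cycle 2: PE[1][0] → acc 24, east 24, south 4
  cycle 2: PE[1][1] → acc 69, east 69, south 7
  cycle 3: PE[0][1] → acc 46, east 46, south 6
  cycle 3: PE[1][0] → acc 6, east 6, south 1
  cycle 3: PE[1][1] → acc 33, east 33, south 3
  cycle 4: PE[0][1] → acc 0, east 0, south 0
  cycle 4: PE[1][0] → acc 0, east 0, south 0
  cycle 4: PE[1][1] → acc 24, east 24, south 6

register = 6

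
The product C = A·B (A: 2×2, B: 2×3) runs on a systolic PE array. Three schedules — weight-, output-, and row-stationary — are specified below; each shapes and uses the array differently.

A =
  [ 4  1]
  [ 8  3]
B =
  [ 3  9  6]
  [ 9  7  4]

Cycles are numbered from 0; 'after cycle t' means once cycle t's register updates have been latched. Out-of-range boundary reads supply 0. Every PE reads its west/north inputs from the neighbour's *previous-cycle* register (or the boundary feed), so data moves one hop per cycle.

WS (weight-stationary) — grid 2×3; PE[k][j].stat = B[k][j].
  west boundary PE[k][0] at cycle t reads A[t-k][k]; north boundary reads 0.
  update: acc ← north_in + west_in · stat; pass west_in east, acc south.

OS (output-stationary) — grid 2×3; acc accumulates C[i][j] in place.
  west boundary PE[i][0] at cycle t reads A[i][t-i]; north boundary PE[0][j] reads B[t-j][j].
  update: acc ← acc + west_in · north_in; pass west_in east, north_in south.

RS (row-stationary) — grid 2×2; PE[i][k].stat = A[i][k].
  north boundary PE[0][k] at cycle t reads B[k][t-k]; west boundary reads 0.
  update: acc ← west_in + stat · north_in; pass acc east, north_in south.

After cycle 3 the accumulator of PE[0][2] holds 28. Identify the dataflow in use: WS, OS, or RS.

WS [2×3] PE[0][2] across cycles:
  after 0 — PE[0][2] acc=0, pass-E 0, pass-S 0
  after 1 — PE[0][2] acc=0, pass-E 0, pass-S 0
  after 2 — PE[0][2] acc=24, pass-E 4, pass-S 24
  after 3 — PE[0][2] acc=48, pass-E 8, pass-S 48
OS [2×3] PE[0][2] across cycles:
  after 0 — PE[0][2] acc=0, pass-E 0, pass-S 0
  after 1 — PE[0][2] acc=0, pass-E 0, pass-S 0
  after 2 — PE[0][2] acc=24, pass-E 4, pass-S 6
  after 3 — PE[0][2] acc=28, pass-E 1, pass-S 4
RS: PE[0][2] is outside its 2×2 grid.

dataflow = OS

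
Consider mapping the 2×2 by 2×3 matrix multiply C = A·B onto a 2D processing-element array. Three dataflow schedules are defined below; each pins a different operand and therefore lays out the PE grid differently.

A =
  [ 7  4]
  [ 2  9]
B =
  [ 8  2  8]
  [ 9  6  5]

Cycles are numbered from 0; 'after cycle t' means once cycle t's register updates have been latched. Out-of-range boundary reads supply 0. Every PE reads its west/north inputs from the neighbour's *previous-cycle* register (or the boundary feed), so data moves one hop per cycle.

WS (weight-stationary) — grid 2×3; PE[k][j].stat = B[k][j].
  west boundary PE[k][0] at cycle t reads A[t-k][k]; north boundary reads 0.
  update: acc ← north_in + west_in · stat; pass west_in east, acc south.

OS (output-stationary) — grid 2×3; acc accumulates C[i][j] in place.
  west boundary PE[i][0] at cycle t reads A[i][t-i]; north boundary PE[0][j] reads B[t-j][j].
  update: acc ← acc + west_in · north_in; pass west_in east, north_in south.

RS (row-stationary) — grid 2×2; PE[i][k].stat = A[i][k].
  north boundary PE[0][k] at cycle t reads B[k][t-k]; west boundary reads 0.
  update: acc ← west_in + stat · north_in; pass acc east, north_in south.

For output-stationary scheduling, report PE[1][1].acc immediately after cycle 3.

OS (2×3). Following PE[1][1] plus its west/north inputs:
  t=0 PE[0][1]: acc=0 h=0 v=0
  t=0 PE[1][0]: acc=0 h=0 v=0
  t=0 PE[1][1]: acc=0 h=0 v=0
  t=1 PE[0][1]: acc=14 h=7 v=2
  t=1 PE[1][0]: acc=16 h=2 v=8
  t=1 PE[1][1]: acc=0 h=0 v=0
  t=2 PE[0][1]: acc=38 h=4 v=6
  t=2 PE[1][0]: acc=97 h=9 v=9
  t=2 PE[1][1]: acc=4 h=2 v=2
  t=3 PE[0][1]: acc=38 h=0 v=0
  t=3 PE[1][0]: acc=97 h=0 v=0
  t=3 PE[1][1]: acc=58 h=9 v=6

PE[1][1].acc = 58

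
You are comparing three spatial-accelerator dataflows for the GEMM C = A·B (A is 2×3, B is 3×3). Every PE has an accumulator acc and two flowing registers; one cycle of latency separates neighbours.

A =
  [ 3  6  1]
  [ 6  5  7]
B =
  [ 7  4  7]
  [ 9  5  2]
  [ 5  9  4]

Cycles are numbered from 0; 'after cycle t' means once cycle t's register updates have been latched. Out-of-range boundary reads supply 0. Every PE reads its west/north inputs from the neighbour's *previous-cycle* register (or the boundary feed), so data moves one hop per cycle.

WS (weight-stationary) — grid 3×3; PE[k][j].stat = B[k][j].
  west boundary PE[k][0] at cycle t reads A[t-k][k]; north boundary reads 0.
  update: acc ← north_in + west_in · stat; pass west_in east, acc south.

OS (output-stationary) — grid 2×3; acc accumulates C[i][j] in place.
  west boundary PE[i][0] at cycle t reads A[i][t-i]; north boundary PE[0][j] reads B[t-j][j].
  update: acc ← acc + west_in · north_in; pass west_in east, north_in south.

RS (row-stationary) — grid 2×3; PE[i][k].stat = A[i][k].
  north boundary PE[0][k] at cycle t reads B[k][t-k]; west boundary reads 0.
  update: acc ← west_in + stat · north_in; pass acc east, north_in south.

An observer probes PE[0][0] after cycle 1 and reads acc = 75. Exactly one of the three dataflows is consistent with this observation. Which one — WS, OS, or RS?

dataflow = OS

WS (3×3 grid), PE[0][0]:
  t=0 PE[0][0]: acc=21 h=3 v=21
  t=1 PE[0][0]: acc=42 h=6 v=42
OS (2×3 grid), PE[0][0]:
  t=0 PE[0][0]: acc=21 h=3 v=7
  t=1 PE[0][0]: acc=75 h=6 v=9
RS (2×3 grid), PE[0][0]:
  t=0 PE[0][0]: acc=21 h=21 v=7
  t=1 PE[0][0]: acc=12 h=12 v=4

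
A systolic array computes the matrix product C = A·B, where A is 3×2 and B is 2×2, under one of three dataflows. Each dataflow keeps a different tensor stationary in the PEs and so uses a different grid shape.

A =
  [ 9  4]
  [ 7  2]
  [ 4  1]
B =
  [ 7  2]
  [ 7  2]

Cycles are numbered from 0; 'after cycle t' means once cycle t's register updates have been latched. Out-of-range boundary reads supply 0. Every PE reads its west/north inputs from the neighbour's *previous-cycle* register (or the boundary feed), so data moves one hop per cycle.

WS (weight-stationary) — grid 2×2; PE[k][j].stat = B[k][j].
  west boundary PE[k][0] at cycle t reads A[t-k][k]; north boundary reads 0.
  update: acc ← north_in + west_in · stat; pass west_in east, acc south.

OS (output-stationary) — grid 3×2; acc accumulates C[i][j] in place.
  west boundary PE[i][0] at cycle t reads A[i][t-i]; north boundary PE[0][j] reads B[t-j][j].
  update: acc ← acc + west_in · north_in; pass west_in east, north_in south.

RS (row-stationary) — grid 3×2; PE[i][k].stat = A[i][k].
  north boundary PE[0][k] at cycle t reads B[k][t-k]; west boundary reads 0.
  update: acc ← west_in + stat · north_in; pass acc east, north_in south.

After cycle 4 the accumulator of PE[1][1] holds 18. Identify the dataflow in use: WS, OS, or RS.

dataflow = OS

WS [2×2] PE[1][1] across cycles:
  0: (1,1).acc=0  regs=<0,0>
  1: (1,1).acc=0  regs=<0,0>
  2: (1,1).acc=26  regs=<4,26>
  3: (1,1).acc=18  regs=<2,18>
  4: (1,1).acc=10  regs=<1,10>
OS [3×2] PE[1][1] across cycles:
  0: (1,1).acc=0  regs=<0,0>
  1: (1,1).acc=0  regs=<0,0>
  2: (1,1).acc=14  regs=<7,2>
  3: (1,1).acc=18  regs=<2,2>
  4: (1,1).acc=18  regs=<0,0>
RS [3×2] PE[1][1] across cycles:
  0: (1,1).acc=0  regs=<0,0>
  1: (1,1).acc=0  regs=<0,0>
  2: (1,1).acc=63  regs=<63,7>
  3: (1,1).acc=18  regs=<18,2>
  4: (1,1).acc=0  regs=<0,0>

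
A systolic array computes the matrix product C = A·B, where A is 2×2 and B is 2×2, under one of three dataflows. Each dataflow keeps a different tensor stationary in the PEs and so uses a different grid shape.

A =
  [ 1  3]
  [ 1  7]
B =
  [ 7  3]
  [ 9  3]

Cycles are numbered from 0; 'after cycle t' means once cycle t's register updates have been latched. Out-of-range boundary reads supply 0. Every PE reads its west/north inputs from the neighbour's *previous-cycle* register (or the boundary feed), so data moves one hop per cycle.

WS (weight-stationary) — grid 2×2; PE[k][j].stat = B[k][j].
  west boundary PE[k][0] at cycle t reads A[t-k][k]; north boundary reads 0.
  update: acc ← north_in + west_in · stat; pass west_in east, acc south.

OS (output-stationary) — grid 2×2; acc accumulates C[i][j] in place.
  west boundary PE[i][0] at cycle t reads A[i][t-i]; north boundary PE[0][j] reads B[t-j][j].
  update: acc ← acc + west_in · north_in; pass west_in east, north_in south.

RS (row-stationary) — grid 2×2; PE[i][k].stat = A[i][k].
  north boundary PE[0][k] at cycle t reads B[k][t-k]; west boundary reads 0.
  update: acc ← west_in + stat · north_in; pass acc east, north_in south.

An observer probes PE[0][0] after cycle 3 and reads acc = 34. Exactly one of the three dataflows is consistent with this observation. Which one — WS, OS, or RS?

dataflow = OS

WS (2×2 grid), PE[0][0]:
  t=0 PE[0][0]: acc=7 h=1 v=7
  t=1 PE[0][0]: acc=7 h=1 v=7
  t=2 PE[0][0]: acc=0 h=0 v=0
  t=3 PE[0][0]: acc=0 h=0 v=0
OS (2×2 grid), PE[0][0]:
  t=0 PE[0][0]: acc=7 h=1 v=7
  t=1 PE[0][0]: acc=34 h=3 v=9
  t=2 PE[0][0]: acc=34 h=0 v=0
  t=3 PE[0][0]: acc=34 h=0 v=0
RS (2×2 grid), PE[0][0]:
  t=0 PE[0][0]: acc=7 h=7 v=7
  t=1 PE[0][0]: acc=3 h=3 v=3
  t=2 PE[0][0]: acc=0 h=0 v=0
  t=3 PE[0][0]: acc=0 h=0 v=0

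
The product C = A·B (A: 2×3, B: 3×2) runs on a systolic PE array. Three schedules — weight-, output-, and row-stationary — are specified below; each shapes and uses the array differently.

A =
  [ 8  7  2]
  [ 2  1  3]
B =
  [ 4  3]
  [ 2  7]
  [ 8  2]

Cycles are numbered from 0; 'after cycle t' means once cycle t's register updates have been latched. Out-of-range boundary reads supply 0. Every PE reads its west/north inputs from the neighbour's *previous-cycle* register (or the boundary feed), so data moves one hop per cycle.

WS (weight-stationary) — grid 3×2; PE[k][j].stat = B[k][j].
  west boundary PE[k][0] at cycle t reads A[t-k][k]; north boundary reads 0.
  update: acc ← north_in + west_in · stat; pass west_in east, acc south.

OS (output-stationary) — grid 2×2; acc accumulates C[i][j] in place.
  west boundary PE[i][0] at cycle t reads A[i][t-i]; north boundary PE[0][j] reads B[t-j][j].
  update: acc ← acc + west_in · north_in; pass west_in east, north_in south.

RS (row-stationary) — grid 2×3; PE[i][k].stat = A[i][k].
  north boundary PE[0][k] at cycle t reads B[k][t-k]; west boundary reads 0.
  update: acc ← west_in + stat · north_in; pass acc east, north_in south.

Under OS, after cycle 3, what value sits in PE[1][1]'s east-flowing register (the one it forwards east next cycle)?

OS on a 2×2 grid — tracing PE[1][1] and its feeders:
  c0 r0c1: 0 / 0 / 0
  c0 r1c0: 0 / 0 / 0
  c0 r1c1: 0 / 0 / 0
  c1 r0c1: 24 / 8 / 3
  c1 r1c0: 8 / 2 / 4
  c1 r1c1: 0 / 0 / 0
  c2 r0c1: 73 / 7 / 7
  c2 r1c0: 10 / 1 / 2
  c2 r1c1: 6 / 2 / 3
  c3 r0c1: 77 / 2 / 2
  c3 r1c0: 34 / 3 / 8
  c3 r1c1: 13 / 1 / 7

register = 1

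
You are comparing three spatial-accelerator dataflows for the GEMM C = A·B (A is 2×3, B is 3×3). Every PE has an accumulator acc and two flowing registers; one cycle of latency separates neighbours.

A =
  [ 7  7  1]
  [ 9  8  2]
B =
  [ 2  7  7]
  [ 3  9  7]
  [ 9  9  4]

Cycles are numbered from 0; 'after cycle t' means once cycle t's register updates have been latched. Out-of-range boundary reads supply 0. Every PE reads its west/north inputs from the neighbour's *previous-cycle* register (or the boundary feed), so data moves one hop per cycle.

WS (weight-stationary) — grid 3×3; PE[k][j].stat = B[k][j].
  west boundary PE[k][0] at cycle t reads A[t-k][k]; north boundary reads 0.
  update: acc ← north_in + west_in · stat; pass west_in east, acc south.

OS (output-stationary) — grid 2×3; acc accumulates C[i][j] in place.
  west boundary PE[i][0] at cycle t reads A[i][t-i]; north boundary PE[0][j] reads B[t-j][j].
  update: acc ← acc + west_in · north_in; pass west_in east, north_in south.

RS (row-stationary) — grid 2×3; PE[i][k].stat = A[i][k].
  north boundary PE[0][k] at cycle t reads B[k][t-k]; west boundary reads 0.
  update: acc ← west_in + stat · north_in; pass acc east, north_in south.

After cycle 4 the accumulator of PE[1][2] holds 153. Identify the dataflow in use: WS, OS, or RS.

dataflow = RS

WS [3×3] PE[1][2] across cycles:
  0: (1,2).acc=0  regs=<0,0>
  1: (1,2).acc=0  regs=<0,0>
  2: (1,2).acc=0  regs=<0,0>
  3: (1,2).acc=98  regs=<7,98>
  4: (1,2).acc=119  regs=<8,119>
OS [2×3] PE[1][2] across cycles:
  0: (1,2).acc=0  regs=<0,0>
  1: (1,2).acc=0  regs=<0,0>
  2: (1,2).acc=0  regs=<0,0>
  3: (1,2).acc=63  regs=<9,7>
  4: (1,2).acc=119  regs=<8,7>
RS [2×3] PE[1][2] across cycles:
  0: (1,2).acc=0  regs=<0,0>
  1: (1,2).acc=0  regs=<0,0>
  2: (1,2).acc=0  regs=<0,0>
  3: (1,2).acc=60  regs=<60,9>
  4: (1,2).acc=153  regs=<153,9>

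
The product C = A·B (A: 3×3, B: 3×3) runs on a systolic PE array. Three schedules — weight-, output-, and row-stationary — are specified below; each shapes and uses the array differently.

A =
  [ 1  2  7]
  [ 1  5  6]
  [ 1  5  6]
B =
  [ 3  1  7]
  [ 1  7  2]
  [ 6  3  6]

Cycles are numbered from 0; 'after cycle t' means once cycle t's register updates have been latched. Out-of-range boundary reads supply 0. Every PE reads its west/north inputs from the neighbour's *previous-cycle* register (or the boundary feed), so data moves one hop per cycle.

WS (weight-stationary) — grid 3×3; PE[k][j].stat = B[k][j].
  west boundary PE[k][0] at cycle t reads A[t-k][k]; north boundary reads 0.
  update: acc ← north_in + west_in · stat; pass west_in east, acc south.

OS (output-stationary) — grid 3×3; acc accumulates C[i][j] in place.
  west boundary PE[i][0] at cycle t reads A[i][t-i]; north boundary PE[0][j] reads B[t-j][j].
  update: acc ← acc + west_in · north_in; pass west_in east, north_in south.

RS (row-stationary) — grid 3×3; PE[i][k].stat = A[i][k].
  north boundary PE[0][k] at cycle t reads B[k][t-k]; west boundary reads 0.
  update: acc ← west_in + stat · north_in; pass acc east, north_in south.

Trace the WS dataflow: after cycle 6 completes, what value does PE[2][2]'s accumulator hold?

WS (3×3). Following PE[2][2] plus its west/north inputs:
  cycle 0: PE[1][2] → acc 0, east 0, south 0
  cycle 0: PE[2][1] → acc 0, east 0, south 0
  cycle 0: PE[2][2] → acc 0, east 0, south 0
  cycle 1: PE[1][2] → acc 0, east 0, south 0
  cycle 1: PE[2][1] → acc 0, east 0, south 0
  cycle 1: PE[2][2] → acc 0, east 0, south 0
  cycle 2: PE[1][2] → acc 0, east 0, south 0
  cycle 2: PE[2][1] → acc 0, east 0, south 0
  cycle 2: PE[2][2] → acc 0, east 0, south 0
  cycle 3: PE[1][2] → acc 11, east 2, south 11
  cycle 3: PE[2][1] → acc 36, east 7, south 36
  cycle 3: PE[2][2] → acc 0, east 0, south 0
  cycle 4: PE[1][2] → acc 17, east 5, south 17
  cycle 4: PE[2][1] → acc 54, east 6, south 54
  cycle 4: PE[2][2] → acc 53, east 7, south 53
  cycle 5: PE[1][2] → acc 17, east 5, south 17
  cycle 5: PE[2][1] → acc 54, east 6, south 54
  cycle 5: PE[2][2] → acc 53, east 6, south 53
  cycle 6: PE[1][2] → acc 0, east 0, south 0
  cycle 6: PE[2][1] → acc 0, east 0, south 0
  cycle 6: PE[2][2] → acc 53, east 6, south 53

PE[2][2].acc = 53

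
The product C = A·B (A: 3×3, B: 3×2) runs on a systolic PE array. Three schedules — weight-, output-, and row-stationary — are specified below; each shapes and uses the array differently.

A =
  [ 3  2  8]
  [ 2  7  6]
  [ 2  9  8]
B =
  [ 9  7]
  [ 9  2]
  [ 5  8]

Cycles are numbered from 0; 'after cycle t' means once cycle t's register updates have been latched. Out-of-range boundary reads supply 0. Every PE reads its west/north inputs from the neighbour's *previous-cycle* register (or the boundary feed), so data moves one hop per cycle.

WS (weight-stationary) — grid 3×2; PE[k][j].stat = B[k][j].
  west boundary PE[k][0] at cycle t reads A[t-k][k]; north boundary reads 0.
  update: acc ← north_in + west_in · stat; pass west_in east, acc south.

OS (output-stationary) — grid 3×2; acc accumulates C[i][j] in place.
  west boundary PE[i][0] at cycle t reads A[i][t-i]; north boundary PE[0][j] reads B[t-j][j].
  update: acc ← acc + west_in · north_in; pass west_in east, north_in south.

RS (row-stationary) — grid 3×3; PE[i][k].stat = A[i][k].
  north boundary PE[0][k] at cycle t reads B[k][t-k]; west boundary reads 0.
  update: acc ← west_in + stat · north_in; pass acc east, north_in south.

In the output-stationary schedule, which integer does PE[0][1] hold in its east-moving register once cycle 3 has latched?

OS on a 3×2 grid — tracing PE[0][1] and its feeders:
  after 0 — PE[0][0] acc=27, pass-E 3, pass-S 9
  after 0 — PE[0][1] acc=0, pass-E 0, pass-S 0
  after 1 — PE[0][0] acc=45, pass-E 2, pass-S 9
  after 1 — PE[0][1] acc=21, pass-E 3, pass-S 7
  after 2 — PE[0][0] acc=85, pass-E 8, pass-S 5
  after 2 — PE[0][1] acc=25, pass-E 2, pass-S 2
  after 3 — PE[0][0] acc=85, pass-E 0, pass-S 0
  after 3 — PE[0][1] acc=89, pass-E 8, pass-S 8

register = 8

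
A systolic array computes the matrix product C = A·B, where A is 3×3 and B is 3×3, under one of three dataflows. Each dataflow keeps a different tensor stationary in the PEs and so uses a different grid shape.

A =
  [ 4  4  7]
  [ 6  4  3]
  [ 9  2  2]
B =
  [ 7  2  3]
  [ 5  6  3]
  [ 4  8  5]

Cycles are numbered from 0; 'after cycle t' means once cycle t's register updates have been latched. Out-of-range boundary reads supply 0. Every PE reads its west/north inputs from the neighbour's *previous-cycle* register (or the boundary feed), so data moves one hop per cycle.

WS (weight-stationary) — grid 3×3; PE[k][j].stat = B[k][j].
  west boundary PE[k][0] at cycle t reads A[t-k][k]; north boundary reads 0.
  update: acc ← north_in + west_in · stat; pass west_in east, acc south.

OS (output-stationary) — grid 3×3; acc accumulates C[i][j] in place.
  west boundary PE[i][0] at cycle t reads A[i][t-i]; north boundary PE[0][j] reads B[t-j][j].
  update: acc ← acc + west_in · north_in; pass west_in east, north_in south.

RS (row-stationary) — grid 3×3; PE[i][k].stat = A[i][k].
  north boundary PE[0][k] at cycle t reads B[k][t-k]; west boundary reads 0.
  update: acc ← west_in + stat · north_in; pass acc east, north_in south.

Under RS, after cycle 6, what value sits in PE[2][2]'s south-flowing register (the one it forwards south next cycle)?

register = 5

RS 3×3: PE[2][2] cycle-by-cycle (with neighbour feeds):
  cycle 0: PE[1][2] → acc 0, east 0, south 0
  cycle 0: PE[2][1] → acc 0, east 0, south 0
  cycle 0: PE[2][2] → acc 0, east 0, south 0
  cycle 1: PE[1][2] → acc 0, east 0, south 0
  cycle 1: PE[2][1] → acc 0, east 0, south 0
  cycle 1: PE[2][2] → acc 0, east 0, south 0
  cycle 2: PE[1][2] → acc 0, east 0, south 0
  cycle 2: PE[2][1] → acc 0, east 0, south 0
  cycle 2: PE[2][2] → acc 0, east 0, south 0
  cycle 3: PE[1][2] → acc 74, east 74, south 4
  cycle 3: PE[2][1] → acc 73, east 73, south 5
  cycle 3: PE[2][2] → acc 0, east 0, south 0
  cycle 4: PE[1][2] → acc 60, east 60, south 8
  cycle 4: PE[2][1] → acc 30, east 30, south 6
  cycle 4: PE[2][2] → acc 81, east 81, south 4
  cycle 5: PE[1][2] → acc 45, east 45, south 5
  cycle 5: PE[2][1] → acc 33, east 33, south 3
  cycle 5: PE[2][2] → acc 46, east 46, south 8
  cycle 6: PE[1][2] → acc 0, east 0, south 0
  cycle 6: PE[2][1] → acc 0, east 0, south 0
  cycle 6: PE[2][2] → acc 43, east 43, south 5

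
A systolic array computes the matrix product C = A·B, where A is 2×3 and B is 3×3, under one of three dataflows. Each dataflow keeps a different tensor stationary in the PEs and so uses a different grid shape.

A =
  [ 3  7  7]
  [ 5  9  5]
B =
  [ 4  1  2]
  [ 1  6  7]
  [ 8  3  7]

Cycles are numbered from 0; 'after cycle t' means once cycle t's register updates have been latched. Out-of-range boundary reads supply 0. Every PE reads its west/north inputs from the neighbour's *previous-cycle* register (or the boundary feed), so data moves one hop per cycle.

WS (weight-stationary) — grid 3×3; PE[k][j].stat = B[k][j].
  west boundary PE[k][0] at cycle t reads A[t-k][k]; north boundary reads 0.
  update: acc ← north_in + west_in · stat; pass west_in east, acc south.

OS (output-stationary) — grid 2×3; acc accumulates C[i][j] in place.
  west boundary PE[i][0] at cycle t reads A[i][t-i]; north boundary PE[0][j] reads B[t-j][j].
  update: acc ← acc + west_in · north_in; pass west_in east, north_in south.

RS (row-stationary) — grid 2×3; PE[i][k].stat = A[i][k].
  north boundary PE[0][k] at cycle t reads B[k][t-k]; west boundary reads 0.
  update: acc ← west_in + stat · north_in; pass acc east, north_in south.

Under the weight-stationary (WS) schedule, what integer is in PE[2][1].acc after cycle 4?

PE[2][1].acc = 74

WS (3×3). Following PE[2][1] plus its west/north inputs:
  cycle 0: PE[1][1] → acc 0, east 0, south 0
  cycle 0: PE[2][0] → acc 0, east 0, south 0
  cycle 0: PE[2][1] → acc 0, east 0, south 0
  cycle 1: PE[1][1] → acc 0, east 0, south 0
  cycle 1: PE[2][0] → acc 0, east 0, south 0
  cycle 1: PE[2][1] → acc 0, east 0, south 0
  cycle 2: PE[1][1] → acc 45, east 7, south 45
  cycle 2: PE[2][0] → acc 75, east 7, south 75
  cycle 2: PE[2][1] → acc 0, east 0, south 0
  cycle 3: PE[1][1] → acc 59, east 9, south 59
  cycle 3: PE[2][0] → acc 69, east 5, south 69
  cycle 3: PE[2][1] → acc 66, east 7, south 66
  cycle 4: PE[1][1] → acc 0, east 0, south 0
  cycle 4: PE[2][0] → acc 0, east 0, south 0
  cycle 4: PE[2][1] → acc 74, east 5, south 74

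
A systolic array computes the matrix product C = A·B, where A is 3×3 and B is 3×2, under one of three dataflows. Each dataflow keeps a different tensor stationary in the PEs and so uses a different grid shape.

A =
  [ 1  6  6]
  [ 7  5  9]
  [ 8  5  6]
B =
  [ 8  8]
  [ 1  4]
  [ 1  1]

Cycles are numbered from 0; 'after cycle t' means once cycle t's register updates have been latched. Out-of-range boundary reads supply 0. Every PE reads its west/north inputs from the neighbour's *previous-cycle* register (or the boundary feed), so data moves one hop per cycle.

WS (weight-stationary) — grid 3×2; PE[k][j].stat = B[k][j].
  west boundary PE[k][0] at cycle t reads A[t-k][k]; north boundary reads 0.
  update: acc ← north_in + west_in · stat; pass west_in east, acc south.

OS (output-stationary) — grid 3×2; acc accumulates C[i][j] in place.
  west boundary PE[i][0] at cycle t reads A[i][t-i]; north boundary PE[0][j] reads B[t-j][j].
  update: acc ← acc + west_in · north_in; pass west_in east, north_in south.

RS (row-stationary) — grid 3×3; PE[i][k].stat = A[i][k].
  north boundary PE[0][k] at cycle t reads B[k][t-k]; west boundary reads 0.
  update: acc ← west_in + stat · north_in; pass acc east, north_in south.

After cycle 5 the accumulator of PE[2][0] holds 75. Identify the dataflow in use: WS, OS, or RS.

dataflow = OS

WS (3×2 grid), PE[2][0]:
  @0  [2,0]  acc 0  |  →0  ↓0
  @1  [2,0]  acc 0  |  →0  ↓0
  @2  [2,0]  acc 20  |  →6  ↓20
  @3  [2,0]  acc 70  |  →9  ↓70
  @4  [2,0]  acc 75  |  →6  ↓75
  @5  [2,0]  acc 0  |  →0  ↓0
OS (3×2 grid), PE[2][0]:
  @0  [2,0]  acc 0  |  →0  ↓0
  @1  [2,0]  acc 0  |  →0  ↓0
  @2  [2,0]  acc 64  |  →8  ↓8
  @3  [2,0]  acc 69  |  →5  ↓1
  @4  [2,0]  acc 75  |  →6  ↓1
  @5  [2,0]  acc 75  |  →0  ↓0
RS (3×3 grid), PE[2][0]:
  @0  [2,0]  acc 0  |  →0  ↓0
  @1  [2,0]  acc 0  |  →0  ↓0
  @2  [2,0]  acc 64  |  →64  ↓8
  @3  [2,0]  acc 64  |  →64  ↓8
  @4  [2,0]  acc 0  |  →0  ↓0
  @5  [2,0]  acc 0  |  →0  ↓0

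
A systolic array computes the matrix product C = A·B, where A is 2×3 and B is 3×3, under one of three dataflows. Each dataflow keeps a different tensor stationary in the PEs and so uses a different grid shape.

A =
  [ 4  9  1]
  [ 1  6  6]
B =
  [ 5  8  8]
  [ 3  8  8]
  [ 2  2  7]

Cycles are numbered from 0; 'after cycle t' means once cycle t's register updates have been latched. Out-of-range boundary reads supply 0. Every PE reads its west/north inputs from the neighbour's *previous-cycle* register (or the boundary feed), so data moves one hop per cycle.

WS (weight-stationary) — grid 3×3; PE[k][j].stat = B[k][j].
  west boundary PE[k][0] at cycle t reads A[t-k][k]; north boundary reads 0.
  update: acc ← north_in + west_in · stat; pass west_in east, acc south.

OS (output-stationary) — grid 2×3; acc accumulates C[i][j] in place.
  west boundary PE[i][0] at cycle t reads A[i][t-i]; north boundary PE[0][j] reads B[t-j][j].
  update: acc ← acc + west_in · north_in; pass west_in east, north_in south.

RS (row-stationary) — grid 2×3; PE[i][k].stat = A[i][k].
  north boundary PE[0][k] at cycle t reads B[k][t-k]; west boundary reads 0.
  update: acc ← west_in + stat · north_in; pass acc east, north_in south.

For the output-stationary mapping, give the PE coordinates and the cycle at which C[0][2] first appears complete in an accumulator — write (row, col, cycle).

(row, col, cycle) = (0, 2, 4)

Under OS, C[0][2] lands at PE[0][2]:
  after 0 — PE[0][2] acc=0, pass-E 0, pass-S 0
  after 1 — PE[0][2] acc=0, pass-E 0, pass-S 0
  after 2 — PE[0][2] acc=32, pass-E 4, pass-S 8
  after 3 — PE[0][2] acc=104, pass-E 9, pass-S 8
  after 4 — PE[0][2] acc=111, pass-E 1, pass-S 7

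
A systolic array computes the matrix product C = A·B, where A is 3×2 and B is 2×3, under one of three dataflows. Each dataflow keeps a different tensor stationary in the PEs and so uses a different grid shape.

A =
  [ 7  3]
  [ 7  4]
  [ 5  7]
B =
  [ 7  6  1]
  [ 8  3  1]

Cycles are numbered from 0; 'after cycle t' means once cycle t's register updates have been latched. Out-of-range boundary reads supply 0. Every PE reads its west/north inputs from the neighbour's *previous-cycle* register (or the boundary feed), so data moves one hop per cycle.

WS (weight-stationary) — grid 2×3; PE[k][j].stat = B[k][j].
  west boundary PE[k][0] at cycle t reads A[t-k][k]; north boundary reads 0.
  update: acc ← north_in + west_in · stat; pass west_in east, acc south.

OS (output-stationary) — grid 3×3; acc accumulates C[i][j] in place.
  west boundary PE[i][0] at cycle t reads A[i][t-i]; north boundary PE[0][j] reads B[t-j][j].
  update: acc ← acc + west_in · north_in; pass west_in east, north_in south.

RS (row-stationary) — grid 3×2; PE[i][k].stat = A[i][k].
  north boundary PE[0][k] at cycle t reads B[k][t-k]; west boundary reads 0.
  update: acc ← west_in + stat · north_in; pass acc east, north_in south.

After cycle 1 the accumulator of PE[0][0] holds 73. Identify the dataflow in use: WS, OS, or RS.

dataflow = OS

WS (2×3 grid), PE[0][0]:
  0: (0,0).acc=49  regs=<7,49>
  1: (0,0).acc=49  regs=<7,49>
OS (3×3 grid), PE[0][0]:
  0: (0,0).acc=49  regs=<7,7>
  1: (0,0).acc=73  regs=<3,8>
RS (3×2 grid), PE[0][0]:
  0: (0,0).acc=49  regs=<49,7>
  1: (0,0).acc=42  regs=<42,6>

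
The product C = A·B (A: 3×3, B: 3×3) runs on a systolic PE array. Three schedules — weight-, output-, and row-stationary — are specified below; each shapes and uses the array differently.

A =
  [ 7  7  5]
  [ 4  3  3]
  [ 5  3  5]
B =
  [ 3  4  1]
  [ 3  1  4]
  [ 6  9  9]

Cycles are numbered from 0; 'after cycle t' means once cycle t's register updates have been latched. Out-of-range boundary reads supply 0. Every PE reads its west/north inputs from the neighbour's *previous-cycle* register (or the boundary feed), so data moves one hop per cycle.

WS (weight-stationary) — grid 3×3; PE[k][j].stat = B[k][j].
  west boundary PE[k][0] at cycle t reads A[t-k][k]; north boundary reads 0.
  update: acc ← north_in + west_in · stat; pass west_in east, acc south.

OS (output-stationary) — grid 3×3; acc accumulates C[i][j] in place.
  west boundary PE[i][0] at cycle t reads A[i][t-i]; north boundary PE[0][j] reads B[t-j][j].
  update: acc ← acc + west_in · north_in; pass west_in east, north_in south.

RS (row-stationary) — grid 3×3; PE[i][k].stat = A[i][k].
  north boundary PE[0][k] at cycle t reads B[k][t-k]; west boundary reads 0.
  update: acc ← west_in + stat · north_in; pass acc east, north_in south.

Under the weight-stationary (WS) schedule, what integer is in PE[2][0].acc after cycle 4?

WS (3×3). Following PE[2][0] plus its west/north inputs:
  0: (1,0).acc=0  regs=<0,0>
  0: (2,0).acc=0  regs=<0,0>
  1: (1,0).acc=42  regs=<7,42>
  1: (2,0).acc=0  regs=<0,0>
  2: (1,0).acc=21  regs=<3,21>
  2: (2,0).acc=72  regs=<5,72>
  3: (1,0).acc=24  regs=<3,24>
  3: (2,0).acc=39  regs=<3,39>
  4: (1,0).acc=0  regs=<0,0>
  4: (2,0).acc=54  regs=<5,54>

PE[2][0].acc = 54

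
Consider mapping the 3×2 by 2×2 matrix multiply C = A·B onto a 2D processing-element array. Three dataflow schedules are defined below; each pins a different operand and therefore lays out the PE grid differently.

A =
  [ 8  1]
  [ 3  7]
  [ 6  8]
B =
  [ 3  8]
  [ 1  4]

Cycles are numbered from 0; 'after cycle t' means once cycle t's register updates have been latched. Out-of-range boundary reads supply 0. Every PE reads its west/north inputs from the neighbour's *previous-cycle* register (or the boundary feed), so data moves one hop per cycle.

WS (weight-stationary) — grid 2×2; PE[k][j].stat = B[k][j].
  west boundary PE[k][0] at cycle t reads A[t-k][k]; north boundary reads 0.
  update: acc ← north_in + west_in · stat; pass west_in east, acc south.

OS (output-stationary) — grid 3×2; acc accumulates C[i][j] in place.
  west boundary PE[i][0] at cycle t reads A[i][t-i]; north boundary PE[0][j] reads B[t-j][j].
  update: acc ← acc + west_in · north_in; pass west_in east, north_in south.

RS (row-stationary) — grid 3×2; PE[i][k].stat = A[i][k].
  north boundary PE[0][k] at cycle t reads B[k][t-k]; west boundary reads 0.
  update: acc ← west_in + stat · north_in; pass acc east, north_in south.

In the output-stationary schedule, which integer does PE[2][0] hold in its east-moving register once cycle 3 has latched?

Tracing OS — 3×2 array, target PE[2][0]:
  after 0 — PE[1][0] acc=0, pass-E 0, pass-S 0
  after 0 — PE[2][0] acc=0, pass-E 0, pass-S 0
  after 1 — PE[1][0] acc=9, pass-E 3, pass-S 3
  after 1 — PE[2][0] acc=0, pass-E 0, pass-S 0
  after 2 — PE[1][0] acc=16, pass-E 7, pass-S 1
  after 2 — PE[2][0] acc=18, pass-E 6, pass-S 3
  after 3 — PE[1][0] acc=16, pass-E 0, pass-S 0
  after 3 — PE[2][0] acc=26, pass-E 8, pass-S 1

register = 8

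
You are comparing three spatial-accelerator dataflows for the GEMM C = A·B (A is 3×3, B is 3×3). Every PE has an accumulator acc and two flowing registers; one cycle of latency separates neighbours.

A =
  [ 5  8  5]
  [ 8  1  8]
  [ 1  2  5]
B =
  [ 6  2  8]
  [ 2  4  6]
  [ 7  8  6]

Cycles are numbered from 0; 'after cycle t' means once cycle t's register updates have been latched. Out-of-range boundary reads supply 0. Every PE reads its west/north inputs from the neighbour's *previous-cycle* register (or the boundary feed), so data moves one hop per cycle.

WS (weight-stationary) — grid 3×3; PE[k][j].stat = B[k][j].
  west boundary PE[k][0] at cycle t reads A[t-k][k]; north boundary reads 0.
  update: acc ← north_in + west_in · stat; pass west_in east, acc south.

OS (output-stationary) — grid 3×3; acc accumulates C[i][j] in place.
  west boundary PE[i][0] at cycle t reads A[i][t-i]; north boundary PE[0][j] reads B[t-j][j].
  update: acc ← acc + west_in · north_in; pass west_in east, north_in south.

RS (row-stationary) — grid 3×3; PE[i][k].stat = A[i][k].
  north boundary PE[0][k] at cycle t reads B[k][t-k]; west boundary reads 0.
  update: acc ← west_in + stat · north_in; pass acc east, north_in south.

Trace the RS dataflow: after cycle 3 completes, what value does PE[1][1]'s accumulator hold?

PE[1][1].acc = 20

Tracing RS — 3×3 array, target PE[1][1]:
  [0] (0,1) acc=0 (h:0 v:0)
  [0] (1,0) acc=0 (h:0 v:0)
  [0] (1,1) acc=0 (h:0 v:0)
  [1] (0,1) acc=46 (h:46 v:2)
  [1] (1,0) acc=48 (h:48 v:6)
  [1] (1,1) acc=0 (h:0 v:0)
  [2] (0,1) acc=42 (h:42 v:4)
  [2] (1,0) acc=16 (h:16 v:2)
  [2] (1,1) acc=50 (h:50 v:2)
  [3] (0,1) acc=88 (h:88 v:6)
  [3] (1,0) acc=64 (h:64 v:8)
  [3] (1,1) acc=20 (h:20 v:4)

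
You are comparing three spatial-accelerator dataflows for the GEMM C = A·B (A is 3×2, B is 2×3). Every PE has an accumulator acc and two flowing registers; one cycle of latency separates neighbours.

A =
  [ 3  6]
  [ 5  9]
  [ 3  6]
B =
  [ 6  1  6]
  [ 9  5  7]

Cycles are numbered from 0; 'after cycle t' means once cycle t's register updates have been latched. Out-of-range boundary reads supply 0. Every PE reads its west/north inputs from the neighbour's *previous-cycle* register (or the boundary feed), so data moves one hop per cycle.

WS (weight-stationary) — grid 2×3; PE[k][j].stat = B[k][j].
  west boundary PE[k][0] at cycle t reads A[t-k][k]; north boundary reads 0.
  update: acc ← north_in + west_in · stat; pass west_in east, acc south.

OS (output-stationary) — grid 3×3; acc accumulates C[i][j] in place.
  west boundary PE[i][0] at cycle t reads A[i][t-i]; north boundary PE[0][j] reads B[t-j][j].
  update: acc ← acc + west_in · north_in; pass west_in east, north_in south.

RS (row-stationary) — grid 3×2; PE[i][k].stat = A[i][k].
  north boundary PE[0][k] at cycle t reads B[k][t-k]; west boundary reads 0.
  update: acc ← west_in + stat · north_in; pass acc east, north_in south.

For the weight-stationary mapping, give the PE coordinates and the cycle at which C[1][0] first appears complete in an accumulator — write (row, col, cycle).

(row, col, cycle) = (1, 0, 2)

WS — PE[1][0] is where C[1][0] collects:
  c0 r1c0: 0 / 0 / 0
  c1 r1c0: 72 / 6 / 72
  c2 r1c0: 111 / 9 / 111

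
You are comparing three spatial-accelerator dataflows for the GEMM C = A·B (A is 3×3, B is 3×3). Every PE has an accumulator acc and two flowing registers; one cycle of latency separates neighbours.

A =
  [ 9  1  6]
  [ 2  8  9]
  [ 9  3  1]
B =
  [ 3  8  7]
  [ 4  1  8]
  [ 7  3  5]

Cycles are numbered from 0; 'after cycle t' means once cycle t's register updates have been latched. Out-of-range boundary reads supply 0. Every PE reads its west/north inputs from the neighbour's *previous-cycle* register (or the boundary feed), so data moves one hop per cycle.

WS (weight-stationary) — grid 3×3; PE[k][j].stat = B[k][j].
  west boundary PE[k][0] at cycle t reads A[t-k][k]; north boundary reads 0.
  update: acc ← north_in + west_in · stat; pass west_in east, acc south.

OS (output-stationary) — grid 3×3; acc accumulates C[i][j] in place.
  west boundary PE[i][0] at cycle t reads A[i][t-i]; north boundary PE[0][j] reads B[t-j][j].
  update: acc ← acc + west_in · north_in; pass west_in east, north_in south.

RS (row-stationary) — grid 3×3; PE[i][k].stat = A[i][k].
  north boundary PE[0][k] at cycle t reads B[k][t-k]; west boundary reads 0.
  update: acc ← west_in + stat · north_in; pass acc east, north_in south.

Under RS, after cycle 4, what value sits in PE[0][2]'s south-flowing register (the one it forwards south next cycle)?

register = 5

RS on a 3×3 grid — tracing PE[0][2] and its feeders:
  c0 r0c1: 0 / 0 / 0
  c0 r0c2: 0 / 0 / 0
  c1 r0c1: 31 / 31 / 4
  c1 r0c2: 0 / 0 / 0
  c2 r0c1: 73 / 73 / 1
  c2 r0c2: 73 / 73 / 7
  c3 r0c1: 71 / 71 / 8
  c3 r0c2: 91 / 91 / 3
  c4 r0c1: 0 / 0 / 0
  c4 r0c2: 101 / 101 / 5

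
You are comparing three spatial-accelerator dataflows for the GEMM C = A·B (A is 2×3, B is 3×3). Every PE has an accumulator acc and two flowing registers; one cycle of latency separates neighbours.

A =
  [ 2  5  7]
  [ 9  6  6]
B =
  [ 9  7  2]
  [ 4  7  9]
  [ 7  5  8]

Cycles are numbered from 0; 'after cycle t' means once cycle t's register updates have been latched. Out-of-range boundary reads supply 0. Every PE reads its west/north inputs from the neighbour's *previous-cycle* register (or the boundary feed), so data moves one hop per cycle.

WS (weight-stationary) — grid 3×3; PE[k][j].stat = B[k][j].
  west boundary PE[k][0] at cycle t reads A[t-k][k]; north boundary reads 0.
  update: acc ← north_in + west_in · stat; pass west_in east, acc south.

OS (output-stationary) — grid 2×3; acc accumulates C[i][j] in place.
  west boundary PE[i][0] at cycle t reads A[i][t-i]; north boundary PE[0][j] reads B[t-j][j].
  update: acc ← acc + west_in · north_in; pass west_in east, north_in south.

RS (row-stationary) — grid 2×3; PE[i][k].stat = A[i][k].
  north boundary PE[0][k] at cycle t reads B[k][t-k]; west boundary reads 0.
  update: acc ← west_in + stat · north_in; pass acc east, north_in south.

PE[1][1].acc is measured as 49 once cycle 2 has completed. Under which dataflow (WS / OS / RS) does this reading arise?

dataflow = WS

— WS: 3×3; PE[1][1] trace:
  c0 r1c1: 0 / 0 / 0
  c1 r1c1: 0 / 0 / 0
  c2 r1c1: 49 / 5 / 49
— OS: 2×3; PE[1][1] trace:
  c0 r1c1: 0 / 0 / 0
  c1 r1c1: 0 / 0 / 0
  c2 r1c1: 63 / 9 / 7
— RS: 2×3; PE[1][1] trace:
  c0 r1c1: 0 / 0 / 0
  c1 r1c1: 0 / 0 / 0
  c2 r1c1: 105 / 105 / 4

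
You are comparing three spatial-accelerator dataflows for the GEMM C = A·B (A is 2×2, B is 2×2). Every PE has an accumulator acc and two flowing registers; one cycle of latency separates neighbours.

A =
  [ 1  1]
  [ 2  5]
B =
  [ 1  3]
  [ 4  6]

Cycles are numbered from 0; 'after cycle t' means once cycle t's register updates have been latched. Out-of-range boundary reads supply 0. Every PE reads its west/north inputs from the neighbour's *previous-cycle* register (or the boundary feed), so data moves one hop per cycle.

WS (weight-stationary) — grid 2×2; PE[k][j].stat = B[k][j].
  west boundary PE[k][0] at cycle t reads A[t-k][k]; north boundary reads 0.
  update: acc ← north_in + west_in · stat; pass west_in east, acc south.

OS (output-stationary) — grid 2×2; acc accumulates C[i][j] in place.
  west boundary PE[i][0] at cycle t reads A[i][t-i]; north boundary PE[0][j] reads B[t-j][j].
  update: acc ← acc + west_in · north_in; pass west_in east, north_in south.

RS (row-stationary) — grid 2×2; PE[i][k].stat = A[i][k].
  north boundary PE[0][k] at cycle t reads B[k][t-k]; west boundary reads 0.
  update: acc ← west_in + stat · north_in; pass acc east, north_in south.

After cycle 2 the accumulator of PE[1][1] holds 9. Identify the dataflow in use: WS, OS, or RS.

WS [2×2] PE[1][1] across cycles:
  after 0 — PE[1][1] acc=0, pass-E 0, pass-S 0
  after 1 — PE[1][1] acc=0, pass-E 0, pass-S 0
  after 2 — PE[1][1] acc=9, pass-E 1, pass-S 9
OS [2×2] PE[1][1] across cycles:
  after 0 — PE[1][1] acc=0, pass-E 0, pass-S 0
  after 1 — PE[1][1] acc=0, pass-E 0, pass-S 0
  after 2 — PE[1][1] acc=6, pass-E 2, pass-S 3
RS [2×2] PE[1][1] across cycles:
  after 0 — PE[1][1] acc=0, pass-E 0, pass-S 0
  after 1 — PE[1][1] acc=0, pass-E 0, pass-S 0
  after 2 — PE[1][1] acc=22, pass-E 22, pass-S 4

dataflow = WS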